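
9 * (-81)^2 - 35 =59014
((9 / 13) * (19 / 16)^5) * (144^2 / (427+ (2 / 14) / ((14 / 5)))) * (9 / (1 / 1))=796038591411 / 1114241024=714.42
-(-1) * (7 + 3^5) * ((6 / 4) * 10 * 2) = 7500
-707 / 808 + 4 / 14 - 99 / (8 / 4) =-2805 / 56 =-50.09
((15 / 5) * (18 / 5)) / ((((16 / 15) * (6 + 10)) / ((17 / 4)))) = 1377 / 512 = 2.69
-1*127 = -127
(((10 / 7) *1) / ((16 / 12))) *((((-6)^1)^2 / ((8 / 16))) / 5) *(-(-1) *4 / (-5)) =-432 / 35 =-12.34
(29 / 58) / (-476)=-1 / 952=-0.00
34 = 34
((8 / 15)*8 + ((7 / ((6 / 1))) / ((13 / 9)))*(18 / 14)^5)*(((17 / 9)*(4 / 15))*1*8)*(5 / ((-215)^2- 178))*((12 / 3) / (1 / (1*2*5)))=14475772544 / 116418465891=0.12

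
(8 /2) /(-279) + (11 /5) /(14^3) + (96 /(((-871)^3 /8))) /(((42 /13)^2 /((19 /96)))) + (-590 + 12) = -961217289539701 /1662966749080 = -578.01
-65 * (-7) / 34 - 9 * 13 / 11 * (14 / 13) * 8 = -29267 / 374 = -78.25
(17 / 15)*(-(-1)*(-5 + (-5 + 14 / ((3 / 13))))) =2584 / 45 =57.42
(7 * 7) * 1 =49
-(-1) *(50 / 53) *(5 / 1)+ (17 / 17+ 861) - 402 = 24630 / 53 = 464.72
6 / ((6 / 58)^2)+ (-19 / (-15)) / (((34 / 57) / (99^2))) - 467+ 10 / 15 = 10662593 / 510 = 20907.05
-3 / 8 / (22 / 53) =-0.90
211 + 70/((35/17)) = 245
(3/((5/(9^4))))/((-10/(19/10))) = -373977/500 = -747.95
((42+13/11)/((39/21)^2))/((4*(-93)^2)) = 23275/64313964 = 0.00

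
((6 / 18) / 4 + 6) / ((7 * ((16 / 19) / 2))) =1387 / 672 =2.06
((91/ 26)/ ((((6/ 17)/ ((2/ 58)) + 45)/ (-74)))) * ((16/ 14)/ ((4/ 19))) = -23902/ 939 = -25.45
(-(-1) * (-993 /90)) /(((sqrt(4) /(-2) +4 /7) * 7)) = 331 /90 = 3.68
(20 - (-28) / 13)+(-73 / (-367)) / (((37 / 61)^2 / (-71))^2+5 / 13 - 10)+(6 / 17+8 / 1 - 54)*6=-178144026218343681857 / 707625012601567424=-251.75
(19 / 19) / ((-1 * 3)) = -1 / 3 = -0.33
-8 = -8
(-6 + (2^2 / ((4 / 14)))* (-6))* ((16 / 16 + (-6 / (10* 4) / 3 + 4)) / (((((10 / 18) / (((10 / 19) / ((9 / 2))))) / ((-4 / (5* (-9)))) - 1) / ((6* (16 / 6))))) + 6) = -567108 / 839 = -675.93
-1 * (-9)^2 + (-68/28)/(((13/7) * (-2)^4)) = -16865/208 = -81.08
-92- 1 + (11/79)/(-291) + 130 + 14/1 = 1172428/22989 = 51.00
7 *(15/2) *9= 945/2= 472.50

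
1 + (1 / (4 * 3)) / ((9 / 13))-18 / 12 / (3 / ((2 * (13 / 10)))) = -97 / 540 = -0.18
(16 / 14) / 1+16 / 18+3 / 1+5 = 632 / 63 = 10.03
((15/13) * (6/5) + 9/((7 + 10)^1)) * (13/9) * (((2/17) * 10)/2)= 470/289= 1.63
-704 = -704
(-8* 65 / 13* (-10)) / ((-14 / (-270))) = 54000 / 7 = 7714.29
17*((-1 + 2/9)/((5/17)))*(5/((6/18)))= -2023/3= -674.33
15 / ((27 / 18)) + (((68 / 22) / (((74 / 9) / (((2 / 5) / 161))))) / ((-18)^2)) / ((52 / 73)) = 3066664841 / 306666360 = 10.00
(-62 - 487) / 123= -183 / 41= -4.46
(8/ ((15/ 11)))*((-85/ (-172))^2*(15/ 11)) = 7225/ 3698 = 1.95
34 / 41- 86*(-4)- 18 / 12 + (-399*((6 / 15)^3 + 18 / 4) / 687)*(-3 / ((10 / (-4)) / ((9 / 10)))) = 9989500027 / 29340625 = 340.47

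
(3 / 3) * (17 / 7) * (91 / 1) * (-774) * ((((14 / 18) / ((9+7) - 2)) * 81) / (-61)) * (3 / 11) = 2309229 / 671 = 3441.47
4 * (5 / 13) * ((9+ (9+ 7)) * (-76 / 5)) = -7600 / 13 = -584.62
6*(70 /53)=420 /53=7.92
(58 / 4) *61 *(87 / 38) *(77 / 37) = 4214.27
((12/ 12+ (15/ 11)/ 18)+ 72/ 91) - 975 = -973.13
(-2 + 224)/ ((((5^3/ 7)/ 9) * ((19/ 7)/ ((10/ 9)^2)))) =14504/ 285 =50.89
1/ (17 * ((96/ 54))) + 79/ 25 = 21713/ 6800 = 3.19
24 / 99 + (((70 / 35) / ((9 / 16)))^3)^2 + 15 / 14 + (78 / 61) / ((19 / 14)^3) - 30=68220115077397543 / 34242574975686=1992.26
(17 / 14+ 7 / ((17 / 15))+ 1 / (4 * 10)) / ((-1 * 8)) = -35299 / 38080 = -0.93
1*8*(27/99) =24/11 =2.18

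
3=3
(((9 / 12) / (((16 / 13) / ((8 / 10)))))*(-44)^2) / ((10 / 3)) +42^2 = 2047.14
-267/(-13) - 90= -903/13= -69.46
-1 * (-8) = 8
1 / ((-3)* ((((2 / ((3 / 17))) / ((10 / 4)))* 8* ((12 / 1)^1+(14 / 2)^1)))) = -5 / 10336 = -0.00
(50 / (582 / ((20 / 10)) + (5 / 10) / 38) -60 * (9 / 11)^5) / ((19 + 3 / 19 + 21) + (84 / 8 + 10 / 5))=-2954393986840 / 7127491898967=-0.41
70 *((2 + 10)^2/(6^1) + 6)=2100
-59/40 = -1.48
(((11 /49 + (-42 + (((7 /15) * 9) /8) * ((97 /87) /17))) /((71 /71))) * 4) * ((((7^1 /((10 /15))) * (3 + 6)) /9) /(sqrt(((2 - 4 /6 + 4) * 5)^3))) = -363002121 * sqrt(15) /110432000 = -12.73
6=6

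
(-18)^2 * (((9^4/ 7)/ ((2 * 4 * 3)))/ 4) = 177147/ 56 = 3163.34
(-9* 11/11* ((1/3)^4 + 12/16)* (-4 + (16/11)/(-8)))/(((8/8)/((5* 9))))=28405/22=1291.14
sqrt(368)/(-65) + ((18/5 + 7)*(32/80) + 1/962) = 101997/24050 - 4*sqrt(23)/65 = 3.95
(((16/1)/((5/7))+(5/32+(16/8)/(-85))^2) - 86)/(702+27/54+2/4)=-470407919/5201075200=-0.09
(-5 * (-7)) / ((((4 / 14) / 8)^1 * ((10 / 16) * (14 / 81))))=9072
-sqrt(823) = -28.69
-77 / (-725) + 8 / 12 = 1681 / 2175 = 0.77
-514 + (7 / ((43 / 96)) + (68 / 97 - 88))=-2442834 / 4171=-585.67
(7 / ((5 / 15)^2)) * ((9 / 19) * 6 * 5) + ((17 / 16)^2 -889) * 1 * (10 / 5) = -2141325 / 2432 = -880.48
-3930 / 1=-3930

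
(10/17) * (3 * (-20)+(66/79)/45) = -142156/4029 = -35.28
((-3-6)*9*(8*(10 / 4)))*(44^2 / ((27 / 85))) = -9873600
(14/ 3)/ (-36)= -7/ 54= -0.13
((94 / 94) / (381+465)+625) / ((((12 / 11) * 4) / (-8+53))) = 6445.32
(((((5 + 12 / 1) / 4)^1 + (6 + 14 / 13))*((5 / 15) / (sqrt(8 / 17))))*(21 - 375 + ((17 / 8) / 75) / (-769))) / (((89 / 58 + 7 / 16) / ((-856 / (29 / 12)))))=41175602360764*sqrt(34) / 686044125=349967.22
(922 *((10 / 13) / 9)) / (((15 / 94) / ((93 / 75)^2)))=759.32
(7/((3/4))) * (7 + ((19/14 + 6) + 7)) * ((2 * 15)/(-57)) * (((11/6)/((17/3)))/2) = -16445/969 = -16.97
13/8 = 1.62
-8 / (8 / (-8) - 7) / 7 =1 / 7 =0.14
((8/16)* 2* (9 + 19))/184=7/46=0.15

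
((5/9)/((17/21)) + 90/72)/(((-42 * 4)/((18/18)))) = -395/34272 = -0.01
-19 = -19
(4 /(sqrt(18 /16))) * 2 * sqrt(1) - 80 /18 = -40 /9 + 16 * sqrt(2) /3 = 3.10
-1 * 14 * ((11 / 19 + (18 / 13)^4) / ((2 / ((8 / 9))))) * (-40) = 5171521600 / 4883931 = 1058.89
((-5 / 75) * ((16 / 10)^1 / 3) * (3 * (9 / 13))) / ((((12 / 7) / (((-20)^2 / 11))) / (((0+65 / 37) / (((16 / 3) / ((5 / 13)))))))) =-0.20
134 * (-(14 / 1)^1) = -1876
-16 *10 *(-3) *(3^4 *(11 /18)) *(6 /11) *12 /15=10368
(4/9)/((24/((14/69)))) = 7/1863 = 0.00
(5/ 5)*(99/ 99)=1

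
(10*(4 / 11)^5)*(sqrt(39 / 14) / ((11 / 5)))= 25600*sqrt(546) / 12400927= 0.05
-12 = -12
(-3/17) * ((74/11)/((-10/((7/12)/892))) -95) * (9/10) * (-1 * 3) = -1510073793/33360800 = -45.26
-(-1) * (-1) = -1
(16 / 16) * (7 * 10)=70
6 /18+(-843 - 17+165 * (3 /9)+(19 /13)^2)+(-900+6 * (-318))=-1830539 /507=-3610.53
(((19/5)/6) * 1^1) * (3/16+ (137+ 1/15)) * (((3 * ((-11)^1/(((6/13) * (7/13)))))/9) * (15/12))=-1163509061/725760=-1603.16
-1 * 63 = -63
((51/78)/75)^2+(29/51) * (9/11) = 0.47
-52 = -52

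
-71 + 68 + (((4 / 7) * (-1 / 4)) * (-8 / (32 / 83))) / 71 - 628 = -1254345 / 1988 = -630.96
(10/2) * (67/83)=335/83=4.04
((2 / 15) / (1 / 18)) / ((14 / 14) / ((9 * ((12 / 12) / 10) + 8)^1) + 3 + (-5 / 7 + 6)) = 623 / 2180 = 0.29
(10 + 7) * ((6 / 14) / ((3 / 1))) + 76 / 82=963 / 287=3.36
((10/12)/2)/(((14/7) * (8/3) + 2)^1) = 5/88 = 0.06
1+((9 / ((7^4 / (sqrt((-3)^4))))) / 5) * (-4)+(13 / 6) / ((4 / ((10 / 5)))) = 296237 / 144060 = 2.06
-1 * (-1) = 1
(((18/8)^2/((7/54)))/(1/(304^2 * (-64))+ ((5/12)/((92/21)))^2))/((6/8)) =380153585664/66037699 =5756.61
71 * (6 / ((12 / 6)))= 213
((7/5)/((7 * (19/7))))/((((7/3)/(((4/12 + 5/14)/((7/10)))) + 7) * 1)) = 0.01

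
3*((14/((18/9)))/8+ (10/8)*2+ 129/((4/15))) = 11691/8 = 1461.38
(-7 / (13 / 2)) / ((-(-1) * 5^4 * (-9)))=14 / 73125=0.00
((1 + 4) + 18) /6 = 23 /6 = 3.83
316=316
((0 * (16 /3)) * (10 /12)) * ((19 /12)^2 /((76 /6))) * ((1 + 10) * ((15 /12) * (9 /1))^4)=0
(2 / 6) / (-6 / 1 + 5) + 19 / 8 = 49 / 24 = 2.04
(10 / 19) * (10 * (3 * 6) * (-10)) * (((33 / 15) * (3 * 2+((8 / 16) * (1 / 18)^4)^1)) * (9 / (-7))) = 49488725 / 3078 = 16078.21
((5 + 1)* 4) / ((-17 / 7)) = -168 / 17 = -9.88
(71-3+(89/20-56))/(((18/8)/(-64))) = -21056/45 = -467.91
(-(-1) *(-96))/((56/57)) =-684/7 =-97.71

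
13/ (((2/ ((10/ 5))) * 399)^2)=13/ 159201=0.00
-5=-5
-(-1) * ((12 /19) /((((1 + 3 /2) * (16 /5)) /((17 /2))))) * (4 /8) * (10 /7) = 255 /532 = 0.48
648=648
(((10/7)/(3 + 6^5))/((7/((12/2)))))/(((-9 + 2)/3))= -60/889399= -0.00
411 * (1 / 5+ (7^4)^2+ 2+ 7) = 11846684961 / 5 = 2369336992.20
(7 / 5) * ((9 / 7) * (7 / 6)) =21 / 10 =2.10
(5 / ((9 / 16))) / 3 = 80 / 27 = 2.96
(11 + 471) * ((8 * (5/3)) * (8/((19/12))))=616960/19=32471.58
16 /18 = 8 /9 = 0.89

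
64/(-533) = -64/533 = -0.12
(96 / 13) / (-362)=-48 / 2353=-0.02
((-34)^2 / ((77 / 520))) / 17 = 35360 / 77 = 459.22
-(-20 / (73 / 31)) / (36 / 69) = 3565 / 219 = 16.28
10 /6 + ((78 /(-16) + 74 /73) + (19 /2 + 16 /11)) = 168821 /19272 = 8.76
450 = 450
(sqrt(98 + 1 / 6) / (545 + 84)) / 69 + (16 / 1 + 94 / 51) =sqrt(3534) / 260406 + 910 / 51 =17.84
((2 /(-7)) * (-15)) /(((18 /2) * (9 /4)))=40 /189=0.21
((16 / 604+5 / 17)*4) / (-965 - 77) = -1646 / 1337407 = -0.00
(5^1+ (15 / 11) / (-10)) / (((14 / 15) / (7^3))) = 78645 / 44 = 1787.39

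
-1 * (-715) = 715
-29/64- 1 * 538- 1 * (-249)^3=988013475/64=15437710.55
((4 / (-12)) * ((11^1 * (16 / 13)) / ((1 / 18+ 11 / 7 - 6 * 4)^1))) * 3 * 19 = 421344 / 36647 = 11.50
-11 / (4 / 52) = -143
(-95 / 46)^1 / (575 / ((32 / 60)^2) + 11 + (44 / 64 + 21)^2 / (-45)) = -547200 / 535757653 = -0.00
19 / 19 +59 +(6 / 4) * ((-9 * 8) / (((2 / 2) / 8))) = -804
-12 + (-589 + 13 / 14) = -8401 / 14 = -600.07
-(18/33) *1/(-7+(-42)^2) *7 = -6/2761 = -0.00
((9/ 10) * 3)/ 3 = 9/ 10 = 0.90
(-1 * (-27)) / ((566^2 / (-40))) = -270 / 80089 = -0.00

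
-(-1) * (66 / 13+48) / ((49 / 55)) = 59.58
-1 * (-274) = 274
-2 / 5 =-0.40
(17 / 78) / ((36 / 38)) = 323 / 1404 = 0.23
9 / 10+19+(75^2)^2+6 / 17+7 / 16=31640645.69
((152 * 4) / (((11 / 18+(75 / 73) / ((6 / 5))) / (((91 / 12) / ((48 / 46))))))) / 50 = 2902991 / 48200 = 60.23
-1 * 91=-91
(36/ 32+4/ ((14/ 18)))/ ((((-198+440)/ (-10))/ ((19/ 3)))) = -11115/ 6776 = -1.64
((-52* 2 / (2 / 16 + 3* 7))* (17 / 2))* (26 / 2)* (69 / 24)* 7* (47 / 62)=-257278 / 31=-8299.29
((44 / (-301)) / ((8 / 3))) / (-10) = 33 / 6020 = 0.01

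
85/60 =17/12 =1.42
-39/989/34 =-39/33626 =-0.00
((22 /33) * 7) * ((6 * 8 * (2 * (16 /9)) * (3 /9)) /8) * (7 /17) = 6272 /459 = 13.66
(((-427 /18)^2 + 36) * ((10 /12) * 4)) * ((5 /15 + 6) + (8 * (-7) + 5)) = -64987655 /729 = -89146.30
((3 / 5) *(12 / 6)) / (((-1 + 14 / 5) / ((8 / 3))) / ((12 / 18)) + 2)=96 / 241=0.40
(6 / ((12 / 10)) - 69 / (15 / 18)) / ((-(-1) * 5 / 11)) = -4279 / 25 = -171.16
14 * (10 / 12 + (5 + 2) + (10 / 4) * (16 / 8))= 539 / 3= 179.67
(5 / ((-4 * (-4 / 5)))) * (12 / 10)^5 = 486 / 125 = 3.89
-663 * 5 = -3315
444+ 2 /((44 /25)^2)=430417 /968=444.65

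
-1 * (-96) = 96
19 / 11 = 1.73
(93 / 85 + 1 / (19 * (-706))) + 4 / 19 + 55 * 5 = 315039707 / 1140190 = 276.30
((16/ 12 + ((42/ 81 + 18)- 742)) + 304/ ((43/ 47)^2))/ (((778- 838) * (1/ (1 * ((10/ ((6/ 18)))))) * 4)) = 8960165/ 199692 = 44.87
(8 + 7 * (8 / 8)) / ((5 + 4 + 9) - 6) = 5 / 4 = 1.25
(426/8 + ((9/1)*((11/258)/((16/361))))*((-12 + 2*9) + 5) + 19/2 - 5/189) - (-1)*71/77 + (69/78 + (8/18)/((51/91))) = 4833679661/30105504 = 160.56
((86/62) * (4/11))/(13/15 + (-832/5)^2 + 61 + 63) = 12900/711338617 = 0.00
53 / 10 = 5.30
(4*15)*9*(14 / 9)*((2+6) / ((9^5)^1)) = 2240 / 19683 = 0.11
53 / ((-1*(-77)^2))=-53 / 5929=-0.01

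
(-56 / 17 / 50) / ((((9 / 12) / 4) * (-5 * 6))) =224 / 19125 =0.01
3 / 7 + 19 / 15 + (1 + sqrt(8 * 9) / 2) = 283 / 105 + 3 * sqrt(2) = 6.94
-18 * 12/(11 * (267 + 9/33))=-0.07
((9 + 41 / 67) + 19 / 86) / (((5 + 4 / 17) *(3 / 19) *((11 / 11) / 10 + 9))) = 91501055 / 69999657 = 1.31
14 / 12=7 / 6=1.17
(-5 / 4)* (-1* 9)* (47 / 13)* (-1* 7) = -14805 / 52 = -284.71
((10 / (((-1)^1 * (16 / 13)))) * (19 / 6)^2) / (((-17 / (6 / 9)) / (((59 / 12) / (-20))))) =-276887 / 352512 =-0.79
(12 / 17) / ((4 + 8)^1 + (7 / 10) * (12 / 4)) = 40 / 799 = 0.05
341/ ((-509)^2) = 341/ 259081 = 0.00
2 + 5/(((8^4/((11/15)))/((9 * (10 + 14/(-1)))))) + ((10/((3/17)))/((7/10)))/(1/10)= 17450315/21504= 811.49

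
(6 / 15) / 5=2 / 25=0.08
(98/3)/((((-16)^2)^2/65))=3185/98304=0.03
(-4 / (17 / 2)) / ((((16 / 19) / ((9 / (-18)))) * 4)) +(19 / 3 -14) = -6199 / 816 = -7.60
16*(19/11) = 304/11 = 27.64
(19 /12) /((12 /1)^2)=19 /1728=0.01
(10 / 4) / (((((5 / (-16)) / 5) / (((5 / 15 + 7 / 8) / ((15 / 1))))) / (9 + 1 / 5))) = -1334 / 45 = -29.64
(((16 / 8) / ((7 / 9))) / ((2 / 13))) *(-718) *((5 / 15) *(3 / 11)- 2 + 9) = -6552468 / 77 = -85096.99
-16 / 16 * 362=-362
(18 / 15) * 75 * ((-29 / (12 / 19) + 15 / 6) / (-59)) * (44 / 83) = 171930 / 4897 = 35.11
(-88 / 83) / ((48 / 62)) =-1.37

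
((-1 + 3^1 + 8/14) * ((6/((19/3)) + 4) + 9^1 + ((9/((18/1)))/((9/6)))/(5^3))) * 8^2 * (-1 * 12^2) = -5496090624/16625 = -330591.92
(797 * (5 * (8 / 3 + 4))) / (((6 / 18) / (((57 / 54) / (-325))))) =-258.85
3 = 3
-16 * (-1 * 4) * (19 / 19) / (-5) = -64 / 5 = -12.80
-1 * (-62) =62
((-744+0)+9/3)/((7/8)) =-5928/7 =-846.86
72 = 72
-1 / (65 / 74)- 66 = -4364 / 65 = -67.14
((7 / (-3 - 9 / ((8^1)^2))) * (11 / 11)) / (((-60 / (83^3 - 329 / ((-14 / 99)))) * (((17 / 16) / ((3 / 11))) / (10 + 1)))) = 1028811392 / 17085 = 60217.23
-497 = -497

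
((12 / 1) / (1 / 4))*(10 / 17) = 480 / 17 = 28.24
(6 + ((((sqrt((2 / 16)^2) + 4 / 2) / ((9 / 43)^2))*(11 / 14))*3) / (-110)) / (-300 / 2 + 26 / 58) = -4350203 / 131150880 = -0.03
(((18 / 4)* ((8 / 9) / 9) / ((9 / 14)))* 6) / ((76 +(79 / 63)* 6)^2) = 1372 / 2307387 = 0.00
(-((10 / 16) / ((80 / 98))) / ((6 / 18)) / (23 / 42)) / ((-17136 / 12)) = 0.00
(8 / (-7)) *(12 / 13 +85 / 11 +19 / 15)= -170176 / 15015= -11.33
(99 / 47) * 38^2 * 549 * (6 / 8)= 58862133 / 47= 1252385.81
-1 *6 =-6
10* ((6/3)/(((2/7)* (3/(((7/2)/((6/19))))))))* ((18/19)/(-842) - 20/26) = -19626215/98514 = -199.22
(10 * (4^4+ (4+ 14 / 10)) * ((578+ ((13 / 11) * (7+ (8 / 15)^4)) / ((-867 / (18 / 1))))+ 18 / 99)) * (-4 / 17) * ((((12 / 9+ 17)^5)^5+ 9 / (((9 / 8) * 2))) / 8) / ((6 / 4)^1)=-2617224880042973504594316275742076873780607387975690994532 / 2318119677456482480625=-1129029232396956802973384000000000000.00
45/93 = 15/31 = 0.48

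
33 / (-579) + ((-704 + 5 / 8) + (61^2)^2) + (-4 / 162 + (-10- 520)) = 1731461997797 / 125064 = 13844607.54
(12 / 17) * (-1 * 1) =-12 / 17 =-0.71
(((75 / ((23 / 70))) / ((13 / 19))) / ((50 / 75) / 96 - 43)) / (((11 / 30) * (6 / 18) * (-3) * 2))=215460000 / 20362199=10.58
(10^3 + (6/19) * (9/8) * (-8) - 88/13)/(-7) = -244626/1729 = -141.48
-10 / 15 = -2 / 3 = -0.67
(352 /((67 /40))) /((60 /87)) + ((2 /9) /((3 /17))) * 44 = 651464 /1809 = 360.12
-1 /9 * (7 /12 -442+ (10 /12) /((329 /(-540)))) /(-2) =-1748113 /71064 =-24.60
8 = 8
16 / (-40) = -0.40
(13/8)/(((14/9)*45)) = 0.02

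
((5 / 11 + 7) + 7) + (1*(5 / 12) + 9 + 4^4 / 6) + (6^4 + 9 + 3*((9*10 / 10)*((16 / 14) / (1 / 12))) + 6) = 1614989 / 924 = 1747.82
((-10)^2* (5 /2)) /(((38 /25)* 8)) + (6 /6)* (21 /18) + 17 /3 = 12491 /456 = 27.39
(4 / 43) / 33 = 4 / 1419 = 0.00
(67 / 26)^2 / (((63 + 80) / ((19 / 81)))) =85291 / 7830108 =0.01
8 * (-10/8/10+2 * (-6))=-97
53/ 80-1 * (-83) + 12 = 7653/ 80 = 95.66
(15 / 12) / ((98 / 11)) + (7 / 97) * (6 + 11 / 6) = 80489 / 114072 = 0.71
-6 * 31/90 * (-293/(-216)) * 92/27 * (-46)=4804907/10935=439.41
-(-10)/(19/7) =70/19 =3.68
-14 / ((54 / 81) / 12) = -252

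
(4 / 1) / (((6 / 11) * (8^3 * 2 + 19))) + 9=28183 / 3129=9.01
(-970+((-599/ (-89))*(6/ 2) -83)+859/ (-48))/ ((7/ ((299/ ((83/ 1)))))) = -1342094689/ 2482032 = -540.72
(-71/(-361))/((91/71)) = 0.15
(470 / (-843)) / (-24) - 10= -100925 / 10116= -9.98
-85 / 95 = -17 / 19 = -0.89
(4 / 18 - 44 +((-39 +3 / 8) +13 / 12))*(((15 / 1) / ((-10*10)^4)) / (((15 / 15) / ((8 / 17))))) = -1171 / 204000000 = -0.00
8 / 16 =1 / 2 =0.50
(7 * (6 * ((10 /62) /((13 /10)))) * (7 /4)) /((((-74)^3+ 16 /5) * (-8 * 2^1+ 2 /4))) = 6125 /4218686212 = 0.00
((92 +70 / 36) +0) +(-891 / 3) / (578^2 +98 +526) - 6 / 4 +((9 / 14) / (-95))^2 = 2798827159607 / 30276050175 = 92.44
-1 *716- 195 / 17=-12367 / 17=-727.47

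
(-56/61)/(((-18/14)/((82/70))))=2296/2745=0.84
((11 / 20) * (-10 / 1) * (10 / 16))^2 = 3025 / 256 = 11.82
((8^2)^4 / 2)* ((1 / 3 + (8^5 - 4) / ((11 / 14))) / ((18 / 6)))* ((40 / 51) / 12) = 6790326517760 / 891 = 7621017416.12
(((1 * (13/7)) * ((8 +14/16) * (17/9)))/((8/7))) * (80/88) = 78455/3168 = 24.76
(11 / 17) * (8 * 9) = 792 / 17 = 46.59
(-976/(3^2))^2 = 952576/81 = 11760.20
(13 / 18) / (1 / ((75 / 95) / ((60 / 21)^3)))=4459 / 182400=0.02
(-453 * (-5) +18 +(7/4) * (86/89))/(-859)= -406675/152902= -2.66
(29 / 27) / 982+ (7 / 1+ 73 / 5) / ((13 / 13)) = 2863657 / 132570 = 21.60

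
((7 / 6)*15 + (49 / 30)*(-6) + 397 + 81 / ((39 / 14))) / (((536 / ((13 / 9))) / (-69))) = -432331 / 5360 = -80.66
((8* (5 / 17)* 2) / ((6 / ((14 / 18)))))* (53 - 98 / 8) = 11410 / 459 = 24.86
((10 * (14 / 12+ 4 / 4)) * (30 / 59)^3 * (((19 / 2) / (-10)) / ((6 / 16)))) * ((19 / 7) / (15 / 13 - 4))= 366054000 / 53193161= 6.88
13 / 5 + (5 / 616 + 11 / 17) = 170441 / 52360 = 3.26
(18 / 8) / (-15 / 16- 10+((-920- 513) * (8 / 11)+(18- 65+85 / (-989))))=-391644 / 191506129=-0.00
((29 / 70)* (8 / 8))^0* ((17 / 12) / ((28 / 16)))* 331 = 5627 / 21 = 267.95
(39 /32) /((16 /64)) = 39 /8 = 4.88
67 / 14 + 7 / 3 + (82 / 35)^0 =341 / 42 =8.12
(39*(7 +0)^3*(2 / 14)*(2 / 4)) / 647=1911 / 1294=1.48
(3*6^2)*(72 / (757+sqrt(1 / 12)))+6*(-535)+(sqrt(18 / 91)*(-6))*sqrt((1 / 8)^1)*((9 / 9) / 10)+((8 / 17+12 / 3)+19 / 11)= -4106629760749 / 1285921769-9*sqrt(91) / 910-15552*sqrt(3) / 6876587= -3193.63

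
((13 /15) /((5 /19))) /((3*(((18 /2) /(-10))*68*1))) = -247 /13770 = -0.02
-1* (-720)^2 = -518400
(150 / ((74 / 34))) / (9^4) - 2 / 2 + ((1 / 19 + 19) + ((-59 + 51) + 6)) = 16.06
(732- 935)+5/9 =-1822/9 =-202.44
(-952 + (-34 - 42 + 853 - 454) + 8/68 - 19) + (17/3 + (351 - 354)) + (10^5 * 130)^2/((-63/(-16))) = 45967999999308974/1071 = 42920634919989.70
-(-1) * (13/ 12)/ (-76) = -13/ 912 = -0.01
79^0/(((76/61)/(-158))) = -4819/38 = -126.82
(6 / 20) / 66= 1 / 220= 0.00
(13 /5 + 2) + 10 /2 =48 /5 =9.60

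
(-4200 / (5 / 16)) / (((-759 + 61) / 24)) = 462.12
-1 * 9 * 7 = -63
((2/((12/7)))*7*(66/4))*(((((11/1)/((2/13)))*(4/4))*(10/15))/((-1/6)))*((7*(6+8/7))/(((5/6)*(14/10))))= -1651650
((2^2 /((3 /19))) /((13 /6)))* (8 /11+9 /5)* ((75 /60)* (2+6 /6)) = 15846 /143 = 110.81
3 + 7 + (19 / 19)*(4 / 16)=41 / 4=10.25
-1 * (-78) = 78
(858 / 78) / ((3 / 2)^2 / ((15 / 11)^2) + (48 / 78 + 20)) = 14300 / 28373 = 0.50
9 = 9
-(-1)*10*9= 90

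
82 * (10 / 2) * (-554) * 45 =-10221300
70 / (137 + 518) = 14 / 131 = 0.11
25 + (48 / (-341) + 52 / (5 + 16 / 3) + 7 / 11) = 10410 / 341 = 30.53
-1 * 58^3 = -195112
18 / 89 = 0.20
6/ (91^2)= 6/ 8281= 0.00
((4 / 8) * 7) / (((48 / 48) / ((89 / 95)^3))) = 4934783 / 1714750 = 2.88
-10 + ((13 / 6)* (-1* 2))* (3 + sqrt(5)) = -23 - 13* sqrt(5) / 3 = -32.69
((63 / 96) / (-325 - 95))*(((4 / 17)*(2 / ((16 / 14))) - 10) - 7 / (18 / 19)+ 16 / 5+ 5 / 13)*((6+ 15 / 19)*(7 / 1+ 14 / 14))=11454211 / 10077600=1.14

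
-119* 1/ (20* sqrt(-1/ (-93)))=-119* sqrt(93)/ 20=-57.38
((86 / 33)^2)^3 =404567235136 / 1291467969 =313.26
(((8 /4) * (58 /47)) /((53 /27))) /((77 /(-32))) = -100224 /191807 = -0.52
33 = 33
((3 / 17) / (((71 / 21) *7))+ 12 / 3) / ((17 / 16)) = 77392 / 20519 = 3.77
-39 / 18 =-13 / 6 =-2.17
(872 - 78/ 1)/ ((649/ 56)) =44464/ 649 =68.51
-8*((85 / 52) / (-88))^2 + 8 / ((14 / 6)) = 62768753 / 18322304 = 3.43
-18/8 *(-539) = 1212.75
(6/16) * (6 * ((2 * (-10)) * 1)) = -45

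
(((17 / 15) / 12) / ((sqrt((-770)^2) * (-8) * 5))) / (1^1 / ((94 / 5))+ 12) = -799 / 3140676000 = -0.00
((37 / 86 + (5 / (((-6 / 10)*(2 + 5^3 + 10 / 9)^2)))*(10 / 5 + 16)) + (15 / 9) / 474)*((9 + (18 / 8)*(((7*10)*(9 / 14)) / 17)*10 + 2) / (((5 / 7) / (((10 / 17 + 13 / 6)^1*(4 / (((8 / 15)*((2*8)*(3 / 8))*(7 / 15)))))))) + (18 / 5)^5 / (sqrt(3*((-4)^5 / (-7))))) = 37742875957413*sqrt(21) / 14112507415625 + 58169158201955405 / 187937954754768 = 321.77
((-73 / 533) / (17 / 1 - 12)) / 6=-73 / 15990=-0.00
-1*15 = -15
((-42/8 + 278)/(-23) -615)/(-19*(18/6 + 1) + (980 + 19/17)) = -980407/1415604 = -0.69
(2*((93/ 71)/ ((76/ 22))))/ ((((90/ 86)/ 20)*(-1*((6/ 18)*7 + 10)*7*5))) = -58652/ 1746955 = -0.03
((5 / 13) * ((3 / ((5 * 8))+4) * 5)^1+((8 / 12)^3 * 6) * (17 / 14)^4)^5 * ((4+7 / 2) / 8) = 62884540541013436794854723052612317995 / 305730503762685885490915242934272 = 205686.18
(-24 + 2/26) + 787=9920/13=763.08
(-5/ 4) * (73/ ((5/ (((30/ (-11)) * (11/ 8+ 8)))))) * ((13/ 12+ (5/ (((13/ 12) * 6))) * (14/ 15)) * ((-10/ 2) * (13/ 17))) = -38461875/ 11968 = -3213.73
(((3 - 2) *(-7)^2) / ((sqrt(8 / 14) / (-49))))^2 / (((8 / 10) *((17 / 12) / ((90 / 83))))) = 27238684725 / 2822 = 9652262.48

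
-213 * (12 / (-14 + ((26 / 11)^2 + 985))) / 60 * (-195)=335049 / 39389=8.51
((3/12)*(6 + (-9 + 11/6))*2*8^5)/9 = -57344/27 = -2123.85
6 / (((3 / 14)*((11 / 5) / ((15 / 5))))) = 420 / 11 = 38.18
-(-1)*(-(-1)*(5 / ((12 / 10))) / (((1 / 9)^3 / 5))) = 30375 / 2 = 15187.50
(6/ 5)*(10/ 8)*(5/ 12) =5/ 8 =0.62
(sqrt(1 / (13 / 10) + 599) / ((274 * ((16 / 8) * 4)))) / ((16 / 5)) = 5 * sqrt(101361) / 455936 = 0.00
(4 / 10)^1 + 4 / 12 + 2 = 41 / 15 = 2.73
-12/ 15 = -4/ 5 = -0.80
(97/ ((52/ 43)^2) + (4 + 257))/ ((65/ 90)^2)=71692857/ 114244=627.54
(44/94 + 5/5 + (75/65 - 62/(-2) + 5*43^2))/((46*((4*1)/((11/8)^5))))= 456518224569/1841954816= 247.84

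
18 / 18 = 1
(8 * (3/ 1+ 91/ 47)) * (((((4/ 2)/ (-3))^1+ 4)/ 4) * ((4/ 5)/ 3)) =3712/ 423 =8.78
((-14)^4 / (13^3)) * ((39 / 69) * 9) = 345744 / 3887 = 88.95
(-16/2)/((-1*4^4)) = 1/32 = 0.03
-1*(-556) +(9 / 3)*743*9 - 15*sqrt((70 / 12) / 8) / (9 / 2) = 20617 - 5*sqrt(105) / 18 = 20614.15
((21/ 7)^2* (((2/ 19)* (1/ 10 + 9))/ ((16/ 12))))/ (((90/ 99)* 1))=27027/ 3800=7.11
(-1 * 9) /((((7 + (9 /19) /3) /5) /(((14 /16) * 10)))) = -29925 /544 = -55.01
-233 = -233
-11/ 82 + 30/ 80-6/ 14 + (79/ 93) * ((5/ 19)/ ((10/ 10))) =145343/ 4057032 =0.04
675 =675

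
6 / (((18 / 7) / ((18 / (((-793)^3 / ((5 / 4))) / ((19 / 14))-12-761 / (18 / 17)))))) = -0.00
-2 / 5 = -0.40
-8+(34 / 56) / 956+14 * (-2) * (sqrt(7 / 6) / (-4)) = -214127 / 26768+7 * sqrt(42) / 6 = -0.44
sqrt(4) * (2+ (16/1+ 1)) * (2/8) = 19/2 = 9.50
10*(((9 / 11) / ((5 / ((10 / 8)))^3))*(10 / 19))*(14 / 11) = 1575 / 18392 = 0.09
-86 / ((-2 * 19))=43 / 19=2.26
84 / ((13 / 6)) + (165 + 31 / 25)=66628 / 325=205.01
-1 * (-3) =3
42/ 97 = 0.43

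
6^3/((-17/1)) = -216/17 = -12.71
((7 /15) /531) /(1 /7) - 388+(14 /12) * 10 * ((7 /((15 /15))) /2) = -347.16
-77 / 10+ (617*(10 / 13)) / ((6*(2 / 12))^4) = 60699 / 130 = 466.92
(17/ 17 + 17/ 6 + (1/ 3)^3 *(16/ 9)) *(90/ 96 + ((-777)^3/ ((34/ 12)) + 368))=-85338014846215/ 132192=-645561114.49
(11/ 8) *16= 22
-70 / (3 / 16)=-1120 / 3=-373.33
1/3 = 0.33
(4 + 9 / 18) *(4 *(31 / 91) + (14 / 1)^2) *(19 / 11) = 1535580 / 1001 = 1534.05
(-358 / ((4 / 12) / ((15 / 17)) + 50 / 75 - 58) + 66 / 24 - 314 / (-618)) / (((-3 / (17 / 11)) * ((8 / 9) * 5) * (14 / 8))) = -73423391 / 116155160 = -0.63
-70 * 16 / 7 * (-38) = 6080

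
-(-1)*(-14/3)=-14/3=-4.67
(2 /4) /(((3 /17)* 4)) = 17 /24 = 0.71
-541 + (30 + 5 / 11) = -5616 / 11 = -510.55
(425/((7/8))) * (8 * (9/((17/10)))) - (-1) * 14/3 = 432098/21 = 20576.10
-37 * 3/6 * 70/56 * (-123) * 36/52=204795/104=1969.18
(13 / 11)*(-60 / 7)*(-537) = 418860 / 77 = 5439.74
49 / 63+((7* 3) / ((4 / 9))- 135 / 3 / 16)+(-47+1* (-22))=-3425 / 144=-23.78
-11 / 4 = -2.75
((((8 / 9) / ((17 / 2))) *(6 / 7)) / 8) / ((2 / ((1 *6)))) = 4 / 119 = 0.03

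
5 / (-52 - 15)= -5 / 67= -0.07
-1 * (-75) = 75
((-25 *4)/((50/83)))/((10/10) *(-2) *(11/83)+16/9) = -62001/565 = -109.74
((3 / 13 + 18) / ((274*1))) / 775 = 237 / 2760550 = 0.00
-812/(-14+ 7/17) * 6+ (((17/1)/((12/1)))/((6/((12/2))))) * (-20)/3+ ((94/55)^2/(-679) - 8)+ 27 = 6804552926/18485775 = 368.10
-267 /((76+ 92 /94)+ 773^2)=-12549 /28087481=-0.00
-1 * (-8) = 8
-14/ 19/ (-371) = 2/ 1007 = 0.00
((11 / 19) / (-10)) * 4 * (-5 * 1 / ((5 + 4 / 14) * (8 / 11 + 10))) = 847 / 41477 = 0.02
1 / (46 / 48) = 24 / 23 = 1.04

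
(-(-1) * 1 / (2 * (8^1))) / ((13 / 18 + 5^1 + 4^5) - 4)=9 / 147704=0.00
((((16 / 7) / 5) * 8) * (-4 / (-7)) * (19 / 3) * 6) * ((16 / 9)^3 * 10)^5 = 448624815872616295301120000 / 10088665472637801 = 44468202170.98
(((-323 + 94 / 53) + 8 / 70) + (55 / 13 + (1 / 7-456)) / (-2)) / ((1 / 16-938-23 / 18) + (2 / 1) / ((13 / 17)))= 330931296 / 3252399325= 0.10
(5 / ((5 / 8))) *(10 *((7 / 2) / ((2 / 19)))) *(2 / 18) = 2660 / 9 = 295.56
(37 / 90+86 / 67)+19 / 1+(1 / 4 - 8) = 156113 / 12060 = 12.94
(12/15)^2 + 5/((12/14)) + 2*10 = 3971/150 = 26.47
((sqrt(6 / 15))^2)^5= 32 / 3125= 0.01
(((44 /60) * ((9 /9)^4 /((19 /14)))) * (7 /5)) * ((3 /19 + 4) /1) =3.15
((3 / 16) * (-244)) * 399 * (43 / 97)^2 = -3587.22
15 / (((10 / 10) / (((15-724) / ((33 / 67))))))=-237515 / 11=-21592.27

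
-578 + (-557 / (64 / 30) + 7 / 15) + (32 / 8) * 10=-798.63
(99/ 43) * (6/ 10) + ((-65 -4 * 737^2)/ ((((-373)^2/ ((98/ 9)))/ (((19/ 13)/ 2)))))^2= 97757498572300786952/ 6329989668786615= 15443.55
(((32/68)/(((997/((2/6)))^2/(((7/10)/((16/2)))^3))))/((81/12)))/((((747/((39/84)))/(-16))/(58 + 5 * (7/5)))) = -8281/2453895704570400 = -0.00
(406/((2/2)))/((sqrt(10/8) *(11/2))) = 1624 *sqrt(5)/55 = 66.02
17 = 17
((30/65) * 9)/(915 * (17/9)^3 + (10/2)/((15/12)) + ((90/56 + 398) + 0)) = 367416/581141119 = 0.00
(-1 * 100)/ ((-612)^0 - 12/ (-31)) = -3100/ 43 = -72.09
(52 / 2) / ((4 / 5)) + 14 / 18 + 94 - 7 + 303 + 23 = 8033 / 18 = 446.28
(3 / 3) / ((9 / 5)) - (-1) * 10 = 95 / 9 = 10.56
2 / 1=2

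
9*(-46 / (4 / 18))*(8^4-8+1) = -7617807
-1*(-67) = 67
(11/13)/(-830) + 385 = 4154139/10790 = 385.00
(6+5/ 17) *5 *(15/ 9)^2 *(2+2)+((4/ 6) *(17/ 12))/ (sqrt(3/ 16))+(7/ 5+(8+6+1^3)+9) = 34 *sqrt(3)/ 27+286931/ 765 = 377.25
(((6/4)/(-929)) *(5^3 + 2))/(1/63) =-24003/1858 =-12.92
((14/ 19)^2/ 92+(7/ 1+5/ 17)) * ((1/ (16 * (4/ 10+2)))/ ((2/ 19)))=1.81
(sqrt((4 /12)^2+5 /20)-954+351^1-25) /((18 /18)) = -628+sqrt(13) /6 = -627.40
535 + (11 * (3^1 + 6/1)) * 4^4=25879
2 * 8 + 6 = 22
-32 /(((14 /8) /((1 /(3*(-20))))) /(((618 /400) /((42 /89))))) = 18334 /18375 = 1.00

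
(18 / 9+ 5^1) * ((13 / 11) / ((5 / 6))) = 546 / 55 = 9.93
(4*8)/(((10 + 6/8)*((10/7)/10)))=20.84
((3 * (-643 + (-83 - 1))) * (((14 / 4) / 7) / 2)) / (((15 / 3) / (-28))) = 15267 / 5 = 3053.40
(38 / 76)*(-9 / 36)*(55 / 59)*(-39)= 2145 / 472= 4.54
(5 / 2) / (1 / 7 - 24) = -35 / 334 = -0.10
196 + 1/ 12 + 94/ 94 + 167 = 4369/ 12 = 364.08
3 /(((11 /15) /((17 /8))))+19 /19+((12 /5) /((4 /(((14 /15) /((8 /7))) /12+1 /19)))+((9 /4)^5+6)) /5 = 1800998579 /80256000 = 22.44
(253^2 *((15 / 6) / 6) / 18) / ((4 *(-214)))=-320045 / 184896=-1.73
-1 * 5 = -5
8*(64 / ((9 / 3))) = 512 / 3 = 170.67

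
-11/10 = -1.10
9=9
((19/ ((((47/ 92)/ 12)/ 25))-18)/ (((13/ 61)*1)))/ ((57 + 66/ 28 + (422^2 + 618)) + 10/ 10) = 447115116/ 1529133203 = 0.29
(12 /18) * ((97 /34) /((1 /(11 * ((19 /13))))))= 20273 /663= 30.58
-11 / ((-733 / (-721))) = -7931 / 733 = -10.82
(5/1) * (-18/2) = -45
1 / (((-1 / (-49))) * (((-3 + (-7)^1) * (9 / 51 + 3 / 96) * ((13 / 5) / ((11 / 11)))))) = -9.07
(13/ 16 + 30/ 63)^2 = 1.66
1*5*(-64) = -320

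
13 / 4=3.25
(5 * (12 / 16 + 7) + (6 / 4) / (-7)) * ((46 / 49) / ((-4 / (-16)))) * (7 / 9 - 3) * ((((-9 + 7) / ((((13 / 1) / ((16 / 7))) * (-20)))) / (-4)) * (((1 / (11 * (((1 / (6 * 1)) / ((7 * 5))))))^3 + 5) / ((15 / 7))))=4592.93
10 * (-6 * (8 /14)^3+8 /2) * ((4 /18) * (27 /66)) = 9880 /3773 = 2.62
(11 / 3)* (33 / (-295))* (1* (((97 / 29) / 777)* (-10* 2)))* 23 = 1079804 / 1329447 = 0.81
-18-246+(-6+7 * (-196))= -1642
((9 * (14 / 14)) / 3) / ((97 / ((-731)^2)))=1603083 / 97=16526.63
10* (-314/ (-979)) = 3140/ 979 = 3.21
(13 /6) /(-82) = -13 /492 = -0.03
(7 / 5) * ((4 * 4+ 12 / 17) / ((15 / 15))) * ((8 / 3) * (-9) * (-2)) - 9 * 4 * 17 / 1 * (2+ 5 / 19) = -423804 / 1615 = -262.42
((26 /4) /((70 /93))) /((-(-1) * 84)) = 403 /3920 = 0.10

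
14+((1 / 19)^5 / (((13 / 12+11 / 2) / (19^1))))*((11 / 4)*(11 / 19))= 2738565857 / 195611821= 14.00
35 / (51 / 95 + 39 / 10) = 6650 / 843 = 7.89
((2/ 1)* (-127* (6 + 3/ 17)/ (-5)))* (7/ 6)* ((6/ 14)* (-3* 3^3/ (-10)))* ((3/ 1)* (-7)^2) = 31755969/ 170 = 186799.82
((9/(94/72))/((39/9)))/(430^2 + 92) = 81/9419176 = 0.00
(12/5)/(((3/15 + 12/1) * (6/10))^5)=7812500/68412300381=0.00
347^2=120409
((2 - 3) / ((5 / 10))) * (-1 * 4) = 8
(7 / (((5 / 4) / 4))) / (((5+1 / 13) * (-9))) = -728 / 1485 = -0.49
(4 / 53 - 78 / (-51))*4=5784 / 901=6.42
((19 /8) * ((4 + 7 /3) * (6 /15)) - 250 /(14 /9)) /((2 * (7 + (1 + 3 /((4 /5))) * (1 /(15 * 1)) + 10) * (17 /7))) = -64973 /35326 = -1.84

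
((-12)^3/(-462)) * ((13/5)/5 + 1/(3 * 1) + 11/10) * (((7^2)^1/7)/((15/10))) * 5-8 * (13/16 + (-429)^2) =-161938043/110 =-1472164.03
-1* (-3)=3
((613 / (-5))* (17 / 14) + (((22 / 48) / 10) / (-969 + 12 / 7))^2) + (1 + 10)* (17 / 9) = -2367847643004257 / 18485285011200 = -128.09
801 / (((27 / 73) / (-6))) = -12994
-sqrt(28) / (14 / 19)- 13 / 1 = -13- 19* sqrt(7) / 7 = -20.18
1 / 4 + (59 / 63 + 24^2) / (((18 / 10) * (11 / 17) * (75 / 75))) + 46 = 13511825 / 24948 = 541.60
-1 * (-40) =40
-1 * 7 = -7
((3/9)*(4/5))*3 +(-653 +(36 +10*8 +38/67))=-179437/335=-535.63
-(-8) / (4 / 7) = 14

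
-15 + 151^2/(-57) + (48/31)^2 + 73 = -18603367/54777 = -339.62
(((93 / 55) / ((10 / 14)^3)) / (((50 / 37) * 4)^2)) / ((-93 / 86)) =-20191381 / 137500000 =-0.15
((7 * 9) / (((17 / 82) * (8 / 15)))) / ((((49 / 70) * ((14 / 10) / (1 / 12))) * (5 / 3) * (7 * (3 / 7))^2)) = 3075 / 952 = 3.23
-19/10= -1.90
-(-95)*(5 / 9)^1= 475 / 9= 52.78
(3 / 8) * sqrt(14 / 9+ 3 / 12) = sqrt(65) / 16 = 0.50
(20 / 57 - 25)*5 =-7025 / 57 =-123.25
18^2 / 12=27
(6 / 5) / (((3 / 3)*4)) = 3 / 10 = 0.30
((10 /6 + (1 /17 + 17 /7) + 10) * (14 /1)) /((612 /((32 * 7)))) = 565936 /7803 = 72.53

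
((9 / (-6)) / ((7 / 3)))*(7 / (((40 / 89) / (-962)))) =385281 / 40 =9632.02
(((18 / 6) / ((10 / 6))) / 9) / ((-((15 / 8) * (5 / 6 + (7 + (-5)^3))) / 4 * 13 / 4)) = 256 / 228475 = 0.00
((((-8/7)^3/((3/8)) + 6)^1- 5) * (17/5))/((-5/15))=52139/1715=30.40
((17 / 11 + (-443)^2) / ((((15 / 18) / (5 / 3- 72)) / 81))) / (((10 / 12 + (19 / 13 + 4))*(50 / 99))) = -25900499754792 / 61375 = -422004069.32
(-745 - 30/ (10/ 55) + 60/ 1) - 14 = -864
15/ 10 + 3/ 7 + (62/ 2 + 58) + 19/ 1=1539/ 14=109.93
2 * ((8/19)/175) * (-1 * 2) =-32/3325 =-0.01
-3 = -3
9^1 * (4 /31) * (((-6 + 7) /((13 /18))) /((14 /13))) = 324 /217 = 1.49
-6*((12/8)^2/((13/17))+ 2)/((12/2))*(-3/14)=771/728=1.06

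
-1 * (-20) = 20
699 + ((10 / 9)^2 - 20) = 55099 / 81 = 680.23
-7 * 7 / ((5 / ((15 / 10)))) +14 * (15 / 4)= 189 / 5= 37.80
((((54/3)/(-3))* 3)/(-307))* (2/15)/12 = 1/1535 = 0.00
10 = 10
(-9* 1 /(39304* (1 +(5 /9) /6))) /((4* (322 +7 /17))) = -9 /55381648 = -0.00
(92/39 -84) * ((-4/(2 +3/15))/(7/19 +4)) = 1209920/35607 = 33.98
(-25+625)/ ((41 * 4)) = 150/ 41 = 3.66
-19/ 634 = -0.03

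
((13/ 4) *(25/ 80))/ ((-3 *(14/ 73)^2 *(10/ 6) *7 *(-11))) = 69277/ 965888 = 0.07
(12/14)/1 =6/7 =0.86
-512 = -512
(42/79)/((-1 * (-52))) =21/2054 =0.01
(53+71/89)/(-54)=-266/267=-1.00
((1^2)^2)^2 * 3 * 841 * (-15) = -37845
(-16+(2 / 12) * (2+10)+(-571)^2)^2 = 106293604729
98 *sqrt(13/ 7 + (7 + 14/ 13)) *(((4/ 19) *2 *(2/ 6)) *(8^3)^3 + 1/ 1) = 30064772668 *sqrt(20566)/ 741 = 5818548143.31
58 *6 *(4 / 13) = 1392 / 13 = 107.08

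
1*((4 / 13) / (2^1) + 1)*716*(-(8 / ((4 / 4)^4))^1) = -85920 / 13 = -6609.23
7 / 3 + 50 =157 / 3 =52.33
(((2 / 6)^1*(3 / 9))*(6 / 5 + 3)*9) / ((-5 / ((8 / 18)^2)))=-112 / 675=-0.17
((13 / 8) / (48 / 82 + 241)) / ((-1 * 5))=-533 / 396200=-0.00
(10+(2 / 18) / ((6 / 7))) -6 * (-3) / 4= 395 / 27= 14.63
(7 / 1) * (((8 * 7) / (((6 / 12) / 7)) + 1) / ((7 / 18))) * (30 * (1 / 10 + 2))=890190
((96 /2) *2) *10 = 960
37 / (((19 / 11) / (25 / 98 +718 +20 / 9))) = 258632627 / 16758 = 15433.38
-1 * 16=-16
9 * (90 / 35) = 162 / 7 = 23.14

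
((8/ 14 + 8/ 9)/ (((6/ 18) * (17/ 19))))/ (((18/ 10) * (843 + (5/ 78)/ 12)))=0.00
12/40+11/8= 67/40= 1.68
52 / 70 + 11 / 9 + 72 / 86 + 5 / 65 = 506986 / 176085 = 2.88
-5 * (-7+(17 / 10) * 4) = 1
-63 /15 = -21 /5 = -4.20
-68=-68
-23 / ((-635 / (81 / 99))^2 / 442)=-823446 / 48790225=-0.02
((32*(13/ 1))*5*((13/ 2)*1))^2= 182790400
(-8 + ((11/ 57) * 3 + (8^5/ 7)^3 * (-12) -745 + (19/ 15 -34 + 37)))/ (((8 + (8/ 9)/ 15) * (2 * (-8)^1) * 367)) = 135371871694058931/ 5204424064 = 26010922.64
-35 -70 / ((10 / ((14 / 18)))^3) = -2553901 / 72900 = -35.03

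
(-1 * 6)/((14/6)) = -18/7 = -2.57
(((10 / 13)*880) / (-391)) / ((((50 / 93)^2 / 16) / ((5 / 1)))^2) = -421302892032 / 3176875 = -132615.51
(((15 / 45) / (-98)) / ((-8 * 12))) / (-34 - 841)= -1 / 24696000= -0.00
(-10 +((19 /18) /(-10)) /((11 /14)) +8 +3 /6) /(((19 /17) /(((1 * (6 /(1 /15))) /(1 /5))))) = -137530 /209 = -658.04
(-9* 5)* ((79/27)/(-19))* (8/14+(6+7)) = 1975/21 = 94.05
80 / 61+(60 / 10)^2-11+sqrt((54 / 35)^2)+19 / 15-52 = -29308 / 1281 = -22.88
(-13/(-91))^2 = 1/49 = 0.02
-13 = -13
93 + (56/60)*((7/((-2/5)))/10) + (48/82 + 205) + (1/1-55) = 298831/1230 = 242.95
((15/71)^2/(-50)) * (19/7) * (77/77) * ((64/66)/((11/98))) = -12768/609961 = -0.02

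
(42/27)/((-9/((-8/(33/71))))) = 7952/2673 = 2.97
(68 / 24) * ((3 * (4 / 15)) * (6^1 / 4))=17 / 5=3.40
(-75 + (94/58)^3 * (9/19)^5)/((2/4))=-9046175487996/60389578511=-149.80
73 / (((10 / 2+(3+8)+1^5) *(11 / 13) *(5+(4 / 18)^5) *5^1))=56037501 / 276083995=0.20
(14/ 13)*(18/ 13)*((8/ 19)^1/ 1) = 2016/ 3211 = 0.63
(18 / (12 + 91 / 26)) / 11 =36 / 341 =0.11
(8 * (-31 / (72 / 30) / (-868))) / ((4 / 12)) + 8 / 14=13 / 14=0.93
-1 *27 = -27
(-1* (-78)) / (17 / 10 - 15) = -780 / 133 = -5.86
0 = 0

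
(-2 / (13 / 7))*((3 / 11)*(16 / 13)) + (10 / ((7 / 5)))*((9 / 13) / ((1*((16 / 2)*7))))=-99537 / 364364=-0.27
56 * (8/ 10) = 224/ 5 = 44.80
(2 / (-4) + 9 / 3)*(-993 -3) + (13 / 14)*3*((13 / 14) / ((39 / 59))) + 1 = -487077 / 196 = -2485.09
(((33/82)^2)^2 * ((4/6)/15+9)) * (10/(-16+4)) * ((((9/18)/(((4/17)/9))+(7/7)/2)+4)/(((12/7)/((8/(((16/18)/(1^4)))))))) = -70952467509/2893579264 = -24.52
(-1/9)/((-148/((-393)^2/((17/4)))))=17161/629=27.28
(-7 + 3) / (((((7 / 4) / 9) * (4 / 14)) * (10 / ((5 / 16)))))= -9 / 4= -2.25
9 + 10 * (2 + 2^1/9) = 281/9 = 31.22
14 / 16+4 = 39 / 8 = 4.88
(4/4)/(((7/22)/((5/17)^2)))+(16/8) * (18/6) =12688/2023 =6.27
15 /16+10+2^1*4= 303 /16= 18.94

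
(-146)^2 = 21316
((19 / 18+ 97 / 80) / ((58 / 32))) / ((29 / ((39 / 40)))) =21229 / 504600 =0.04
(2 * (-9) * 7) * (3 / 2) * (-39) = 7371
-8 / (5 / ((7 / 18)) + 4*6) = -28 / 129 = -0.22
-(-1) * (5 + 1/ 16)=81/ 16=5.06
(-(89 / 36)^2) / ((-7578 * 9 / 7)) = 0.00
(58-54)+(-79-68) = -143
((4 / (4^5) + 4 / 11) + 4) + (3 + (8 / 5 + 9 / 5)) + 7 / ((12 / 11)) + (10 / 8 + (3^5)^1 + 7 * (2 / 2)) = 11338661 / 42240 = 268.43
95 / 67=1.42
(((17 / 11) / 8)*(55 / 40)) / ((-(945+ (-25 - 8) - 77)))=-17 / 53440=-0.00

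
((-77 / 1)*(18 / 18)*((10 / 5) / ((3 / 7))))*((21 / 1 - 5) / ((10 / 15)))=-8624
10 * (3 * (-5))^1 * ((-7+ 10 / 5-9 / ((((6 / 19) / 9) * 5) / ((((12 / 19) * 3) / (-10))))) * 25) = -17700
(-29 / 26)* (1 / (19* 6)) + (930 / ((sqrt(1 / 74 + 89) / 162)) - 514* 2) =-3047021 / 2964 + 150660* sqrt(487438) / 6587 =14940.71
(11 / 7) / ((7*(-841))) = -11 / 41209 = -0.00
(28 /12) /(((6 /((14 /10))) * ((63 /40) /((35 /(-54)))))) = -490 /2187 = -0.22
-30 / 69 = -10 / 23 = -0.43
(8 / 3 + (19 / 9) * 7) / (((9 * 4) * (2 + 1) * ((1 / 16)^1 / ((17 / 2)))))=5338 / 243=21.97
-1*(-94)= 94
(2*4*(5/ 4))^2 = 100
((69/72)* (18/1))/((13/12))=207/13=15.92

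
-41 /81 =-0.51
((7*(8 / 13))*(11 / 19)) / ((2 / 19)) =308 / 13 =23.69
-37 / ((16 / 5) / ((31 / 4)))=-5735 / 64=-89.61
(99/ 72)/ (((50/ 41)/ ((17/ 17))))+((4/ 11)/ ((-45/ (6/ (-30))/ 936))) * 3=24929/ 4400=5.67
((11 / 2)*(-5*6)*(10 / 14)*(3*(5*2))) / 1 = -24750 / 7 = -3535.71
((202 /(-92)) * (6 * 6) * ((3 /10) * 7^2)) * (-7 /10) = 813.36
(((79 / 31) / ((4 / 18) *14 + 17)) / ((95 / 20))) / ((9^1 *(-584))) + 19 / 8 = 147866367 / 62259656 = 2.37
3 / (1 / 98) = 294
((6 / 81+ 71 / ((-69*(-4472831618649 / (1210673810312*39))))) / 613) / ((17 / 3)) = 3375216920138134 / 1072061700852648267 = 0.00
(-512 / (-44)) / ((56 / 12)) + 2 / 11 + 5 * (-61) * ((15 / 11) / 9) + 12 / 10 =-48899 / 1155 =-42.34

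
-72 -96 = -168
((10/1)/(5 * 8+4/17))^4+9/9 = 13732777921/13680577296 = 1.00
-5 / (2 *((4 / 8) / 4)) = -20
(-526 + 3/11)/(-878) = 5783/9658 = 0.60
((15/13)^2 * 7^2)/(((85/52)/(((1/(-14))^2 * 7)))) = 315/221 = 1.43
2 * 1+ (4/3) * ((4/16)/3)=19/9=2.11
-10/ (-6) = 5/ 3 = 1.67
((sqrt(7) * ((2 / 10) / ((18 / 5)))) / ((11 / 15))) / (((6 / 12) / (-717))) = -1195 * sqrt(7) / 11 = -287.42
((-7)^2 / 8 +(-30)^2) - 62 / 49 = 354705 / 392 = 904.86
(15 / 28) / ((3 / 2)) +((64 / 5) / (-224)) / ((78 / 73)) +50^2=6825829 / 2730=2500.30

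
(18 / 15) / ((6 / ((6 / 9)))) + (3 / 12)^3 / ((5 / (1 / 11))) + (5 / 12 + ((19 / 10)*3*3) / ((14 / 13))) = 404807 / 24640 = 16.43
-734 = -734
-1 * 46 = -46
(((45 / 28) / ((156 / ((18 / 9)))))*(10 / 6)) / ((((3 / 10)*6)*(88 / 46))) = 2875 / 288288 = 0.01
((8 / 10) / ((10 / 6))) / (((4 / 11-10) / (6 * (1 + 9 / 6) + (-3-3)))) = -594 / 1325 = -0.45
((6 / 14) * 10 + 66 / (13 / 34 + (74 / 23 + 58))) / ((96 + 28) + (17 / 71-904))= -42751798 / 6222745837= -0.01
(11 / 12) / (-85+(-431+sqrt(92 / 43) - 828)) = -13244 / 19418089 - 11 *sqrt(989) / 466034136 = -0.00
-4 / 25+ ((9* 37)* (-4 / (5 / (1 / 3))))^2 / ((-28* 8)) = -12377 / 350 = -35.36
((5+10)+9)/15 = 8/5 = 1.60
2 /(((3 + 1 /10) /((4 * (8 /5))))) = 128 /31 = 4.13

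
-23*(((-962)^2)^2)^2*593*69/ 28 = -172572744166310138791284590784/ 7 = -24653249166615734113040660000.00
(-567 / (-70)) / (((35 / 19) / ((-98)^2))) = 1055754 / 25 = 42230.16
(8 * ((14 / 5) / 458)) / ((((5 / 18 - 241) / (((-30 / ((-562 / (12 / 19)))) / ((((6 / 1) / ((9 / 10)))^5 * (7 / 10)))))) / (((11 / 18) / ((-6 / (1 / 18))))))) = 891 / 211906404920000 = 0.00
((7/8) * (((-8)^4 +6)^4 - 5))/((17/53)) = 105040440352919281/136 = 772356179065582.95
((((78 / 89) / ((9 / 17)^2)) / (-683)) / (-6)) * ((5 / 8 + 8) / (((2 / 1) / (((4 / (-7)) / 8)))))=-86411 / 367639776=-0.00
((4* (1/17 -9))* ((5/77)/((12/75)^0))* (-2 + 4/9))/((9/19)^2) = 2194880/136323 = 16.10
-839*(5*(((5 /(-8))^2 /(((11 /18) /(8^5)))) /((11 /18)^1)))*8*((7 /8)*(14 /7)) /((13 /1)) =-154841103.62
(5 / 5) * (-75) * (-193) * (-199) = -2880525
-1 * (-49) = 49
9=9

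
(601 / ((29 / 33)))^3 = 7801268682537 / 24389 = 319868329.27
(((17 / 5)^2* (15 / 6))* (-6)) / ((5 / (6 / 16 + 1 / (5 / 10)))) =-16473 / 200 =-82.36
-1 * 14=-14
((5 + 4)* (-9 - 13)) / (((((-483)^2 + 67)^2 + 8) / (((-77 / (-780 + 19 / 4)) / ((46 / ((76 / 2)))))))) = -6897 / 23118426114109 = -0.00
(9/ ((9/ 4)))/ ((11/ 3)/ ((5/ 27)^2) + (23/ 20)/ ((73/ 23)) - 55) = 29200/ 381661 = 0.08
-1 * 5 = -5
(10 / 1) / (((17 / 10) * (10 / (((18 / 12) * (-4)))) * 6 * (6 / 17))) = -5 / 3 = -1.67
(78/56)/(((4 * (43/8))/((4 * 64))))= 4992/301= 16.58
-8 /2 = -4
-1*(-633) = 633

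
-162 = -162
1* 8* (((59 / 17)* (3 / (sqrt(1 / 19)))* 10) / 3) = 4720* sqrt(19) / 17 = 1210.24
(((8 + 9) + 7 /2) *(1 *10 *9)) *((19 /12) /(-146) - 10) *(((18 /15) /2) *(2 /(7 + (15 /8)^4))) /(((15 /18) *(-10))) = 19881649152 /144717025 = 137.38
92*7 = 644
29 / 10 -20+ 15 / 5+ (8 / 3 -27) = -1153 / 30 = -38.43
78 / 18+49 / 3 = 62 / 3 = 20.67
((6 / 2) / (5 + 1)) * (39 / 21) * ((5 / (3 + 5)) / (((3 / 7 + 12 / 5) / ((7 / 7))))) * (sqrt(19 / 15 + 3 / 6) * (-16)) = -65 * sqrt(1590) / 594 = -4.36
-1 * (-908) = 908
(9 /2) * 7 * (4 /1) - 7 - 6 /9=355 /3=118.33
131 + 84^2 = 7187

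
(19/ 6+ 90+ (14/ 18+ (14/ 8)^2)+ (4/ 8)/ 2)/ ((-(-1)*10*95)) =2801/ 27360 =0.10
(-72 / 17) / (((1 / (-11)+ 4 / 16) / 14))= -6336 / 17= -372.71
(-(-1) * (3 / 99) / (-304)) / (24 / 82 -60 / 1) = 41 / 24558336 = 0.00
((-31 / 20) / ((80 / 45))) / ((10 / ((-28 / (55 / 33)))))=5859 / 4000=1.46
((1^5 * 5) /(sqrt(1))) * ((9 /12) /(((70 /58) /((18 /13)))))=783 /182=4.30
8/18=4/9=0.44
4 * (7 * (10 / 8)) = 35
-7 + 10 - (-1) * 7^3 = 346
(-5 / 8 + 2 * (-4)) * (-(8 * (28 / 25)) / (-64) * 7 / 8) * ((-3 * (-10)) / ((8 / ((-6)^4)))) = -5134.89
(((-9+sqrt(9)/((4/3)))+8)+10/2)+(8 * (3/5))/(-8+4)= 101/20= 5.05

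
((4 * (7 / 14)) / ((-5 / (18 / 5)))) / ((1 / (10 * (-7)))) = 504 / 5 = 100.80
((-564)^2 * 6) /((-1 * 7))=-1908576 /7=-272653.71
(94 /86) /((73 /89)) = 4183 /3139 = 1.33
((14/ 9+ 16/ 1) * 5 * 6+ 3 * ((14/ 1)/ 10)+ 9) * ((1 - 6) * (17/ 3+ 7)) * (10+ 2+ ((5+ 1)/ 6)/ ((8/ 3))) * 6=-2538723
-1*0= 0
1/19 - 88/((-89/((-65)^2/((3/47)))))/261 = 332087087/1324053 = 250.81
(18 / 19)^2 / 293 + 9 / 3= 3.00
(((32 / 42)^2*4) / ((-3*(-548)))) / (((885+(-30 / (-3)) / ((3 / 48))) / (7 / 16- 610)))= -52016 / 63135765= -0.00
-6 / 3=-2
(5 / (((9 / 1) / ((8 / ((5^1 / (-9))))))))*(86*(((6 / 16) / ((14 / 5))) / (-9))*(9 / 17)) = 645 / 119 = 5.42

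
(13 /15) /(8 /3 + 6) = 1 /10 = 0.10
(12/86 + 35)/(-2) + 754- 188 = 47165/86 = 548.43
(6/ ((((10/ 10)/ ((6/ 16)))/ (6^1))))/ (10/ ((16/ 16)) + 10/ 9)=243/ 200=1.22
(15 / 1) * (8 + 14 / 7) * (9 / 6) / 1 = 225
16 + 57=73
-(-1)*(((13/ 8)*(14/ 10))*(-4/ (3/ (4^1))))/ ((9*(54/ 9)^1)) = -91/ 405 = -0.22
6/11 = 0.55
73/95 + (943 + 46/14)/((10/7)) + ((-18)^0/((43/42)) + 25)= 2815158/4085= 689.15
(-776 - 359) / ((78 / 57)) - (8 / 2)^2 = -21981 / 26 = -845.42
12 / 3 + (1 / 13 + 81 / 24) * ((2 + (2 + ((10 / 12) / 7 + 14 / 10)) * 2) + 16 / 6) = 484891 / 10920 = 44.40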